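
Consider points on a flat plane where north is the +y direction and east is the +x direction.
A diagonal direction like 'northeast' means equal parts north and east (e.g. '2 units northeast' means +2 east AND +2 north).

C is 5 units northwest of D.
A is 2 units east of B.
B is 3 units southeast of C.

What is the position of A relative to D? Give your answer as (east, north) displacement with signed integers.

Answer: A is at (east=0, north=2) relative to D.

Derivation:
Place D at the origin (east=0, north=0).
  C is 5 units northwest of D: delta (east=-5, north=+5); C at (east=-5, north=5).
  B is 3 units southeast of C: delta (east=+3, north=-3); B at (east=-2, north=2).
  A is 2 units east of B: delta (east=+2, north=+0); A at (east=0, north=2).
Therefore A relative to D: (east=0, north=2).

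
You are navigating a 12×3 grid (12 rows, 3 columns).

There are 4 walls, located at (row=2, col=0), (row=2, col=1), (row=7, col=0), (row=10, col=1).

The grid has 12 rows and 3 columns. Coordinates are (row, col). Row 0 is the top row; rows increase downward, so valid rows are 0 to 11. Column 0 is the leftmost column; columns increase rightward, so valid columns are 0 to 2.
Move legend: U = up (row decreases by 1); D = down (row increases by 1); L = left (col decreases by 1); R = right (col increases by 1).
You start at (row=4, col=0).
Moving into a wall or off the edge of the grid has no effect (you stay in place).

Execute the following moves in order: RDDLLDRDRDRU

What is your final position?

Start: (row=4, col=0)
  R (right): (row=4, col=0) -> (row=4, col=1)
  D (down): (row=4, col=1) -> (row=5, col=1)
  D (down): (row=5, col=1) -> (row=6, col=1)
  L (left): (row=6, col=1) -> (row=6, col=0)
  L (left): blocked, stay at (row=6, col=0)
  D (down): blocked, stay at (row=6, col=0)
  R (right): (row=6, col=0) -> (row=6, col=1)
  D (down): (row=6, col=1) -> (row=7, col=1)
  R (right): (row=7, col=1) -> (row=7, col=2)
  D (down): (row=7, col=2) -> (row=8, col=2)
  R (right): blocked, stay at (row=8, col=2)
  U (up): (row=8, col=2) -> (row=7, col=2)
Final: (row=7, col=2)

Answer: Final position: (row=7, col=2)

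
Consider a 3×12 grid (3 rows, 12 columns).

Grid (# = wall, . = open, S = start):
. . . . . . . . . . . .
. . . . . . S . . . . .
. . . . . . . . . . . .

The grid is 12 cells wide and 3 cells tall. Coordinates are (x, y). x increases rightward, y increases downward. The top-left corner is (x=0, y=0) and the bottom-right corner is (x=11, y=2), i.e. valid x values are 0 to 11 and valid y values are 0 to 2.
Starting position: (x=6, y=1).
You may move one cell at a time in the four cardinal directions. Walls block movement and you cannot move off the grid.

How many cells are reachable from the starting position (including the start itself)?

Answer: Reachable cells: 36

Derivation:
BFS flood-fill from (x=6, y=1):
  Distance 0: (x=6, y=1)
  Distance 1: (x=6, y=0), (x=5, y=1), (x=7, y=1), (x=6, y=2)
  Distance 2: (x=5, y=0), (x=7, y=0), (x=4, y=1), (x=8, y=1), (x=5, y=2), (x=7, y=2)
  Distance 3: (x=4, y=0), (x=8, y=0), (x=3, y=1), (x=9, y=1), (x=4, y=2), (x=8, y=2)
  Distance 4: (x=3, y=0), (x=9, y=0), (x=2, y=1), (x=10, y=1), (x=3, y=2), (x=9, y=2)
  Distance 5: (x=2, y=0), (x=10, y=0), (x=1, y=1), (x=11, y=1), (x=2, y=2), (x=10, y=2)
  Distance 6: (x=1, y=0), (x=11, y=0), (x=0, y=1), (x=1, y=2), (x=11, y=2)
  Distance 7: (x=0, y=0), (x=0, y=2)
Total reachable: 36 (grid has 36 open cells total)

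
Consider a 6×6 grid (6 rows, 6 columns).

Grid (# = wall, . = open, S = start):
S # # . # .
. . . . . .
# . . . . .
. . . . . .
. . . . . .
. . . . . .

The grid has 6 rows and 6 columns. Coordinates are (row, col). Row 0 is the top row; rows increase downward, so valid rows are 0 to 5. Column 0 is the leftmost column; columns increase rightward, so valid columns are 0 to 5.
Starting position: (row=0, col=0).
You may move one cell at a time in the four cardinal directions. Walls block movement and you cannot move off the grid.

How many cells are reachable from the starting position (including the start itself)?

Answer: Reachable cells: 32

Derivation:
BFS flood-fill from (row=0, col=0):
  Distance 0: (row=0, col=0)
  Distance 1: (row=1, col=0)
  Distance 2: (row=1, col=1)
  Distance 3: (row=1, col=2), (row=2, col=1)
  Distance 4: (row=1, col=3), (row=2, col=2), (row=3, col=1)
  Distance 5: (row=0, col=3), (row=1, col=4), (row=2, col=3), (row=3, col=0), (row=3, col=2), (row=4, col=1)
  Distance 6: (row=1, col=5), (row=2, col=4), (row=3, col=3), (row=4, col=0), (row=4, col=2), (row=5, col=1)
  Distance 7: (row=0, col=5), (row=2, col=5), (row=3, col=4), (row=4, col=3), (row=5, col=0), (row=5, col=2)
  Distance 8: (row=3, col=5), (row=4, col=4), (row=5, col=3)
  Distance 9: (row=4, col=5), (row=5, col=4)
  Distance 10: (row=5, col=5)
Total reachable: 32 (grid has 32 open cells total)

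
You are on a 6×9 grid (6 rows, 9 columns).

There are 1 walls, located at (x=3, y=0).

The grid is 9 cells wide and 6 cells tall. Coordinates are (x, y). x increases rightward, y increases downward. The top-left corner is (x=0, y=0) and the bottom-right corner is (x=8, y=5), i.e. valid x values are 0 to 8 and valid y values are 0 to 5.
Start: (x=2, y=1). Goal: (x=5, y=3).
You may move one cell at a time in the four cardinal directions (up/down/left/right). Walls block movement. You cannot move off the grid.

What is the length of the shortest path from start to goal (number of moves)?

BFS from (x=2, y=1) until reaching (x=5, y=3):
  Distance 0: (x=2, y=1)
  Distance 1: (x=2, y=0), (x=1, y=1), (x=3, y=1), (x=2, y=2)
  Distance 2: (x=1, y=0), (x=0, y=1), (x=4, y=1), (x=1, y=2), (x=3, y=2), (x=2, y=3)
  Distance 3: (x=0, y=0), (x=4, y=0), (x=5, y=1), (x=0, y=2), (x=4, y=2), (x=1, y=3), (x=3, y=3), (x=2, y=4)
  Distance 4: (x=5, y=0), (x=6, y=1), (x=5, y=2), (x=0, y=3), (x=4, y=3), (x=1, y=4), (x=3, y=4), (x=2, y=5)
  Distance 5: (x=6, y=0), (x=7, y=1), (x=6, y=2), (x=5, y=3), (x=0, y=4), (x=4, y=4), (x=1, y=5), (x=3, y=5)  <- goal reached here
One shortest path (5 moves): (x=2, y=1) -> (x=3, y=1) -> (x=4, y=1) -> (x=5, y=1) -> (x=5, y=2) -> (x=5, y=3)

Answer: Shortest path length: 5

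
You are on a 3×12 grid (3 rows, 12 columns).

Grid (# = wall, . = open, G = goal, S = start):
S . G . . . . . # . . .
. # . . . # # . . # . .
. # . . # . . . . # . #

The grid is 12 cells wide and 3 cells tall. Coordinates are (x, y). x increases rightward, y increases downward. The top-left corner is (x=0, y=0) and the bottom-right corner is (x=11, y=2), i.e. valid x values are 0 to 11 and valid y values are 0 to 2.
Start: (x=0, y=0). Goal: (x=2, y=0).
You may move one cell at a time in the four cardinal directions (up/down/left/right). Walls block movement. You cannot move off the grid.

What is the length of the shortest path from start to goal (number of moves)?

Answer: Shortest path length: 2

Derivation:
BFS from (x=0, y=0) until reaching (x=2, y=0):
  Distance 0: (x=0, y=0)
  Distance 1: (x=1, y=0), (x=0, y=1)
  Distance 2: (x=2, y=0), (x=0, y=2)  <- goal reached here
One shortest path (2 moves): (x=0, y=0) -> (x=1, y=0) -> (x=2, y=0)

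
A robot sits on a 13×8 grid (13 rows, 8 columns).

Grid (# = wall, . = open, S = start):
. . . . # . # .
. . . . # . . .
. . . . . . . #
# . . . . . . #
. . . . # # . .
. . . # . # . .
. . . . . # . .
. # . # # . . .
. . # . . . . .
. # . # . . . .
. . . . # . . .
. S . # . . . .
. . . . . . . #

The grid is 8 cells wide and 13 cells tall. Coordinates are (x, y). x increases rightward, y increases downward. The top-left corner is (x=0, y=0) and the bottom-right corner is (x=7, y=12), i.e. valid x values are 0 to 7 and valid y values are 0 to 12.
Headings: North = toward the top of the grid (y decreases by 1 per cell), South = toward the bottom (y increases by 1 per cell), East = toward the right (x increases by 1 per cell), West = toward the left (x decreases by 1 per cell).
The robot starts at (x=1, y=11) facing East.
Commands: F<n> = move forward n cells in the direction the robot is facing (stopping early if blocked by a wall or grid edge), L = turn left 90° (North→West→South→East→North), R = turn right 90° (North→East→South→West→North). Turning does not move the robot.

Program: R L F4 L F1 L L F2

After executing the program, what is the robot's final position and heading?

Start: (x=1, y=11), facing East
  R: turn right, now facing South
  L: turn left, now facing East
  F4: move forward 1/4 (blocked), now at (x=2, y=11)
  L: turn left, now facing North
  F1: move forward 1, now at (x=2, y=10)
  L: turn left, now facing West
  L: turn left, now facing South
  F2: move forward 2, now at (x=2, y=12)
Final: (x=2, y=12), facing South

Answer: Final position: (x=2, y=12), facing South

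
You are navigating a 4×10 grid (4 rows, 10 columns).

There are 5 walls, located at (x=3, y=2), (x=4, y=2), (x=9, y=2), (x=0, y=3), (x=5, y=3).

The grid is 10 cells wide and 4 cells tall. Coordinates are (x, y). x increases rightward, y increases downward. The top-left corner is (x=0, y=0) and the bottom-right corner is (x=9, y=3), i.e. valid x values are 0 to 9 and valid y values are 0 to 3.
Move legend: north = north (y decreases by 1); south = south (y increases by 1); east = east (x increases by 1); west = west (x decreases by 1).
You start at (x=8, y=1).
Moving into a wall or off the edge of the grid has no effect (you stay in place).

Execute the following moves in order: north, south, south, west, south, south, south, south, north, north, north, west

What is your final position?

Answer: Final position: (x=6, y=0)

Derivation:
Start: (x=8, y=1)
  north (north): (x=8, y=1) -> (x=8, y=0)
  south (south): (x=8, y=0) -> (x=8, y=1)
  south (south): (x=8, y=1) -> (x=8, y=2)
  west (west): (x=8, y=2) -> (x=7, y=2)
  south (south): (x=7, y=2) -> (x=7, y=3)
  [×3]south (south): blocked, stay at (x=7, y=3)
  north (north): (x=7, y=3) -> (x=7, y=2)
  north (north): (x=7, y=2) -> (x=7, y=1)
  north (north): (x=7, y=1) -> (x=7, y=0)
  west (west): (x=7, y=0) -> (x=6, y=0)
Final: (x=6, y=0)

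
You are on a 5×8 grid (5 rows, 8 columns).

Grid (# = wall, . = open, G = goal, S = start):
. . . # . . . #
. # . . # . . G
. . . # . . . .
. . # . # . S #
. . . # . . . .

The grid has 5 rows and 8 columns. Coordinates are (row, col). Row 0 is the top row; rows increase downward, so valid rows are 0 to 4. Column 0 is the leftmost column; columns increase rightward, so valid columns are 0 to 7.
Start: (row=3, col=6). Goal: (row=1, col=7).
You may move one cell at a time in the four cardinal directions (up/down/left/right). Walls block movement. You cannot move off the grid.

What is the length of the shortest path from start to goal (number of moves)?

BFS from (row=3, col=6) until reaching (row=1, col=7):
  Distance 0: (row=3, col=6)
  Distance 1: (row=2, col=6), (row=3, col=5), (row=4, col=6)
  Distance 2: (row=1, col=6), (row=2, col=5), (row=2, col=7), (row=4, col=5), (row=4, col=7)
  Distance 3: (row=0, col=6), (row=1, col=5), (row=1, col=7), (row=2, col=4), (row=4, col=4)  <- goal reached here
One shortest path (3 moves): (row=3, col=6) -> (row=2, col=6) -> (row=2, col=7) -> (row=1, col=7)

Answer: Shortest path length: 3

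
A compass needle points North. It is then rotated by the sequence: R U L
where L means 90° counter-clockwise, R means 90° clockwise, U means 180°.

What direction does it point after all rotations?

Start: North
  R (right (90° clockwise)) -> East
  U (U-turn (180°)) -> West
  L (left (90° counter-clockwise)) -> South
Final: South

Answer: Final heading: South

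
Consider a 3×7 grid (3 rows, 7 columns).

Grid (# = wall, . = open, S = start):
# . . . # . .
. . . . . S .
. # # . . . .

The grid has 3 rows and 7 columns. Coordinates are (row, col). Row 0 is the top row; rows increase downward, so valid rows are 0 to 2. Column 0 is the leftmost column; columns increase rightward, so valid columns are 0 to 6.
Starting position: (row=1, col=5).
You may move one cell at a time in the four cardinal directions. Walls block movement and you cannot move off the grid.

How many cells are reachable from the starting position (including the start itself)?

Answer: Reachable cells: 17

Derivation:
BFS flood-fill from (row=1, col=5):
  Distance 0: (row=1, col=5)
  Distance 1: (row=0, col=5), (row=1, col=4), (row=1, col=6), (row=2, col=5)
  Distance 2: (row=0, col=6), (row=1, col=3), (row=2, col=4), (row=2, col=6)
  Distance 3: (row=0, col=3), (row=1, col=2), (row=2, col=3)
  Distance 4: (row=0, col=2), (row=1, col=1)
  Distance 5: (row=0, col=1), (row=1, col=0)
  Distance 6: (row=2, col=0)
Total reachable: 17 (grid has 17 open cells total)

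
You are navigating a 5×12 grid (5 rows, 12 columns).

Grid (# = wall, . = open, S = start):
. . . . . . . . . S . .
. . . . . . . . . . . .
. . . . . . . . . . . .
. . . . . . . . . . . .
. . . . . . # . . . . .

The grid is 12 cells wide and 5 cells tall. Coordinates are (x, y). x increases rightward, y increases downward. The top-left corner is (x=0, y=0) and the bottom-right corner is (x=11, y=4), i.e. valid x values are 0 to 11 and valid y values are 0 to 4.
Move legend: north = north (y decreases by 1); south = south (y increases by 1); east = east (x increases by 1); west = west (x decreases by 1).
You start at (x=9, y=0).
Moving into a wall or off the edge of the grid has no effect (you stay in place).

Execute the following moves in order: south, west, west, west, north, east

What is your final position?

Answer: Final position: (x=7, y=0)

Derivation:
Start: (x=9, y=0)
  south (south): (x=9, y=0) -> (x=9, y=1)
  west (west): (x=9, y=1) -> (x=8, y=1)
  west (west): (x=8, y=1) -> (x=7, y=1)
  west (west): (x=7, y=1) -> (x=6, y=1)
  north (north): (x=6, y=1) -> (x=6, y=0)
  east (east): (x=6, y=0) -> (x=7, y=0)
Final: (x=7, y=0)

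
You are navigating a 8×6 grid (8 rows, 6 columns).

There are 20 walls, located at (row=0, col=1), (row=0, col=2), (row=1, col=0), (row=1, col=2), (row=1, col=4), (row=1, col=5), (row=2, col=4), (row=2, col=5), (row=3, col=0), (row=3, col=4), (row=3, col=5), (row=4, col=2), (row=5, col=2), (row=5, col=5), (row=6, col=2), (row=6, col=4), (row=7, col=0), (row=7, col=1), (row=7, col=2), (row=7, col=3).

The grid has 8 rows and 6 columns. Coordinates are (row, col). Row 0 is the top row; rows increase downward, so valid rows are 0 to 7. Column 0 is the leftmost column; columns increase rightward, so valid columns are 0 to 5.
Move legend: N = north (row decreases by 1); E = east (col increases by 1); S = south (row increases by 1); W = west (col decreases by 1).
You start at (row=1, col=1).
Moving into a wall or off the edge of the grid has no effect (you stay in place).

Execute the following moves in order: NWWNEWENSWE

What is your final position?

Start: (row=1, col=1)
  N (north): blocked, stay at (row=1, col=1)
  W (west): blocked, stay at (row=1, col=1)
  W (west): blocked, stay at (row=1, col=1)
  N (north): blocked, stay at (row=1, col=1)
  E (east): blocked, stay at (row=1, col=1)
  W (west): blocked, stay at (row=1, col=1)
  E (east): blocked, stay at (row=1, col=1)
  N (north): blocked, stay at (row=1, col=1)
  S (south): (row=1, col=1) -> (row=2, col=1)
  W (west): (row=2, col=1) -> (row=2, col=0)
  E (east): (row=2, col=0) -> (row=2, col=1)
Final: (row=2, col=1)

Answer: Final position: (row=2, col=1)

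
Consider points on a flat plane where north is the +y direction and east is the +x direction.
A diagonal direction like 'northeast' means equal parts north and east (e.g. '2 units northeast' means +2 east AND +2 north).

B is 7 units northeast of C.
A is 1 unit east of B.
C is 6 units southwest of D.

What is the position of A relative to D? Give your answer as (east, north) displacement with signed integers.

Place D at the origin (east=0, north=0).
  C is 6 units southwest of D: delta (east=-6, north=-6); C at (east=-6, north=-6).
  B is 7 units northeast of C: delta (east=+7, north=+7); B at (east=1, north=1).
  A is 1 unit east of B: delta (east=+1, north=+0); A at (east=2, north=1).
Therefore A relative to D: (east=2, north=1).

Answer: A is at (east=2, north=1) relative to D.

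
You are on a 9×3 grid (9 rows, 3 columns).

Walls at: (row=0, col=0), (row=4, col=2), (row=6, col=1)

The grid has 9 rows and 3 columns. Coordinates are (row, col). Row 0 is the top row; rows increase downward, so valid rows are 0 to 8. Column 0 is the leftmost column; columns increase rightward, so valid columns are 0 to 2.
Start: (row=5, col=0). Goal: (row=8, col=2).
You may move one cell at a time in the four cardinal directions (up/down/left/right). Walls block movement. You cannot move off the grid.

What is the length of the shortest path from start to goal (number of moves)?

Answer: Shortest path length: 5

Derivation:
BFS from (row=5, col=0) until reaching (row=8, col=2):
  Distance 0: (row=5, col=0)
  Distance 1: (row=4, col=0), (row=5, col=1), (row=6, col=0)
  Distance 2: (row=3, col=0), (row=4, col=1), (row=5, col=2), (row=7, col=0)
  Distance 3: (row=2, col=0), (row=3, col=1), (row=6, col=2), (row=7, col=1), (row=8, col=0)
  Distance 4: (row=1, col=0), (row=2, col=1), (row=3, col=2), (row=7, col=2), (row=8, col=1)
  Distance 5: (row=1, col=1), (row=2, col=2), (row=8, col=2)  <- goal reached here
One shortest path (5 moves): (row=5, col=0) -> (row=5, col=1) -> (row=5, col=2) -> (row=6, col=2) -> (row=7, col=2) -> (row=8, col=2)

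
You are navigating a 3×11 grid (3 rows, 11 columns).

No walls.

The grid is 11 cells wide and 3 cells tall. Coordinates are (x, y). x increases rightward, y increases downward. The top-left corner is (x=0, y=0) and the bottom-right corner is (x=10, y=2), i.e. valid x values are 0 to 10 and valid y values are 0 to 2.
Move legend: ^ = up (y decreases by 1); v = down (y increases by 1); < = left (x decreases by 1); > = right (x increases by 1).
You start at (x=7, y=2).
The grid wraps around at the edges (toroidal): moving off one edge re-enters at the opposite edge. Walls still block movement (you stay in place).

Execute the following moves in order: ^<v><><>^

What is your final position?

Answer: Final position: (x=7, y=1)

Derivation:
Start: (x=7, y=2)
  ^ (up): (x=7, y=2) -> (x=7, y=1)
  < (left): (x=7, y=1) -> (x=6, y=1)
  v (down): (x=6, y=1) -> (x=6, y=2)
  > (right): (x=6, y=2) -> (x=7, y=2)
  < (left): (x=7, y=2) -> (x=6, y=2)
  > (right): (x=6, y=2) -> (x=7, y=2)
  < (left): (x=7, y=2) -> (x=6, y=2)
  > (right): (x=6, y=2) -> (x=7, y=2)
  ^ (up): (x=7, y=2) -> (x=7, y=1)
Final: (x=7, y=1)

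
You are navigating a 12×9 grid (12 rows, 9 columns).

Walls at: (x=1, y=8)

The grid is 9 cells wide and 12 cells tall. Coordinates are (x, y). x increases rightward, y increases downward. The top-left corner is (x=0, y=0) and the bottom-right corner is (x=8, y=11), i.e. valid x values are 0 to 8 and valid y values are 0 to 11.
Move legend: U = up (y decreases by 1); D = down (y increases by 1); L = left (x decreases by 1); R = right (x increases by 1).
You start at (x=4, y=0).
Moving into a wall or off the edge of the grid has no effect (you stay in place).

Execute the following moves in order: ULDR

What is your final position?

Start: (x=4, y=0)
  U (up): blocked, stay at (x=4, y=0)
  L (left): (x=4, y=0) -> (x=3, y=0)
  D (down): (x=3, y=0) -> (x=3, y=1)
  R (right): (x=3, y=1) -> (x=4, y=1)
Final: (x=4, y=1)

Answer: Final position: (x=4, y=1)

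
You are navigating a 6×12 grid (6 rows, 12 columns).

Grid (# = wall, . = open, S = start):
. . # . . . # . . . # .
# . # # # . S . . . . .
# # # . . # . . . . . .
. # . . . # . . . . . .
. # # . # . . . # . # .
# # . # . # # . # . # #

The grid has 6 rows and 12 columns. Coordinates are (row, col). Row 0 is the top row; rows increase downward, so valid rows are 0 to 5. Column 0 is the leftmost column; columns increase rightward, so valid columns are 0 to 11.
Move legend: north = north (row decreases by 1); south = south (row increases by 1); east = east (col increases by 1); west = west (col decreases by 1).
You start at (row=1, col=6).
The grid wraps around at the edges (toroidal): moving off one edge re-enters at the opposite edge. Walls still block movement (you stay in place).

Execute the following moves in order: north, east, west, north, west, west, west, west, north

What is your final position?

Start: (row=1, col=6)
  north (north): blocked, stay at (row=1, col=6)
  east (east): (row=1, col=6) -> (row=1, col=7)
  west (west): (row=1, col=7) -> (row=1, col=6)
  north (north): blocked, stay at (row=1, col=6)
  west (west): (row=1, col=6) -> (row=1, col=5)
  [×3]west (west): blocked, stay at (row=1, col=5)
  north (north): (row=1, col=5) -> (row=0, col=5)
Final: (row=0, col=5)

Answer: Final position: (row=0, col=5)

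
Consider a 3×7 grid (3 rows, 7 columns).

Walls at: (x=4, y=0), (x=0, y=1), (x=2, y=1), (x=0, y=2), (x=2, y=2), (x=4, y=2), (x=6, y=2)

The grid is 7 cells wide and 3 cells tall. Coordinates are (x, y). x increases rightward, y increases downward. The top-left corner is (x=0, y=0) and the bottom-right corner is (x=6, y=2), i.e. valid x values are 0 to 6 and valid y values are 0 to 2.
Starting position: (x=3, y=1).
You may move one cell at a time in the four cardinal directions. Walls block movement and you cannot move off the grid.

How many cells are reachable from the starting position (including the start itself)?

BFS flood-fill from (x=3, y=1):
  Distance 0: (x=3, y=1)
  Distance 1: (x=3, y=0), (x=4, y=1), (x=3, y=2)
  Distance 2: (x=2, y=0), (x=5, y=1)
  Distance 3: (x=1, y=0), (x=5, y=0), (x=6, y=1), (x=5, y=2)
  Distance 4: (x=0, y=0), (x=6, y=0), (x=1, y=1)
  Distance 5: (x=1, y=2)
Total reachable: 14 (grid has 14 open cells total)

Answer: Reachable cells: 14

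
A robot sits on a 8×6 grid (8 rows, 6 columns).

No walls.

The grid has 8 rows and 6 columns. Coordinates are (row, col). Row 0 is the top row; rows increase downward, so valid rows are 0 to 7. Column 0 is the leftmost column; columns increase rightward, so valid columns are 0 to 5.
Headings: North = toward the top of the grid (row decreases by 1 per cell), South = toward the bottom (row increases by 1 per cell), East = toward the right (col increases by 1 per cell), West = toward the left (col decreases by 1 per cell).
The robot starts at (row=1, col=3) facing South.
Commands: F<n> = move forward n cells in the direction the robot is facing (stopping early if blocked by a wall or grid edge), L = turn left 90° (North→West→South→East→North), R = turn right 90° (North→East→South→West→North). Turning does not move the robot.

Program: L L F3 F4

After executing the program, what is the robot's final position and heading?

Start: (row=1, col=3), facing South
  L: turn left, now facing East
  L: turn left, now facing North
  F3: move forward 1/3 (blocked), now at (row=0, col=3)
  F4: move forward 0/4 (blocked), now at (row=0, col=3)
Final: (row=0, col=3), facing North

Answer: Final position: (row=0, col=3), facing North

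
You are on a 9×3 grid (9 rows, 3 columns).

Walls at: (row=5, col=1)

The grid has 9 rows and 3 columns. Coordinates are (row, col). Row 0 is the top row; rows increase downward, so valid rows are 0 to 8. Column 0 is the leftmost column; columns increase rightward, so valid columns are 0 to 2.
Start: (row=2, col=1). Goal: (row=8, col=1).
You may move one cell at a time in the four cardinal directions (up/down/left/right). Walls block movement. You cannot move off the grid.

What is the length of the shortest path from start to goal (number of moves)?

BFS from (row=2, col=1) until reaching (row=8, col=1):
  Distance 0: (row=2, col=1)
  Distance 1: (row=1, col=1), (row=2, col=0), (row=2, col=2), (row=3, col=1)
  Distance 2: (row=0, col=1), (row=1, col=0), (row=1, col=2), (row=3, col=0), (row=3, col=2), (row=4, col=1)
  Distance 3: (row=0, col=0), (row=0, col=2), (row=4, col=0), (row=4, col=2)
  Distance 4: (row=5, col=0), (row=5, col=2)
  Distance 5: (row=6, col=0), (row=6, col=2)
  Distance 6: (row=6, col=1), (row=7, col=0), (row=7, col=2)
  Distance 7: (row=7, col=1), (row=8, col=0), (row=8, col=2)
  Distance 8: (row=8, col=1)  <- goal reached here
One shortest path (8 moves): (row=2, col=1) -> (row=2, col=2) -> (row=3, col=2) -> (row=4, col=2) -> (row=5, col=2) -> (row=6, col=2) -> (row=6, col=1) -> (row=7, col=1) -> (row=8, col=1)

Answer: Shortest path length: 8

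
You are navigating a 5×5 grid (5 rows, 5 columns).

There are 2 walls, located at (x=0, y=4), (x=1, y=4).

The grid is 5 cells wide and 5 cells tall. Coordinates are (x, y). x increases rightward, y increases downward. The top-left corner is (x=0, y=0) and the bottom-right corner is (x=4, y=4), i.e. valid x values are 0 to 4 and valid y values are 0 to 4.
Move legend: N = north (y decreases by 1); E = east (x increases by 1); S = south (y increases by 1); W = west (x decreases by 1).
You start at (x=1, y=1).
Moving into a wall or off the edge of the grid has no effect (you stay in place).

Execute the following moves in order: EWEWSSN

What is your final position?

Start: (x=1, y=1)
  E (east): (x=1, y=1) -> (x=2, y=1)
  W (west): (x=2, y=1) -> (x=1, y=1)
  E (east): (x=1, y=1) -> (x=2, y=1)
  W (west): (x=2, y=1) -> (x=1, y=1)
  S (south): (x=1, y=1) -> (x=1, y=2)
  S (south): (x=1, y=2) -> (x=1, y=3)
  N (north): (x=1, y=3) -> (x=1, y=2)
Final: (x=1, y=2)

Answer: Final position: (x=1, y=2)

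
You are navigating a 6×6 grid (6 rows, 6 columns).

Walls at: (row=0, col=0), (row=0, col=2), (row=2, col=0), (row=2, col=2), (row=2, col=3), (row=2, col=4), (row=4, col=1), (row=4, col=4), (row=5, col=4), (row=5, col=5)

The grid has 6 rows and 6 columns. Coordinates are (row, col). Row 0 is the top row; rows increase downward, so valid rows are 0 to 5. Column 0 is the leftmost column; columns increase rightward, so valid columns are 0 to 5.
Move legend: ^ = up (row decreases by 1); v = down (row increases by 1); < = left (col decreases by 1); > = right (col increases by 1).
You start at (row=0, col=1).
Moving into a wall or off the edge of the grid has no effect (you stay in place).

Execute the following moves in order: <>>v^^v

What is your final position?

Answer: Final position: (row=1, col=1)

Derivation:
Start: (row=0, col=1)
  < (left): blocked, stay at (row=0, col=1)
  > (right): blocked, stay at (row=0, col=1)
  > (right): blocked, stay at (row=0, col=1)
  v (down): (row=0, col=1) -> (row=1, col=1)
  ^ (up): (row=1, col=1) -> (row=0, col=1)
  ^ (up): blocked, stay at (row=0, col=1)
  v (down): (row=0, col=1) -> (row=1, col=1)
Final: (row=1, col=1)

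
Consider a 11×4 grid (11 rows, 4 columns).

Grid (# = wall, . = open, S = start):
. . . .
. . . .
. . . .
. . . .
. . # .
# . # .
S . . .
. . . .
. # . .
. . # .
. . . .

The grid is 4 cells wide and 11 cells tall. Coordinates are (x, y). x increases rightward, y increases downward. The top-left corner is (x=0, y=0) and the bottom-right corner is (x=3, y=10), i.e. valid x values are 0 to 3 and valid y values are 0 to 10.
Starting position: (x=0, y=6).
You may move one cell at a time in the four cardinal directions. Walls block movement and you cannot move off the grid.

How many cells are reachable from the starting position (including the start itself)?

Answer: Reachable cells: 39

Derivation:
BFS flood-fill from (x=0, y=6):
  Distance 0: (x=0, y=6)
  Distance 1: (x=1, y=6), (x=0, y=7)
  Distance 2: (x=1, y=5), (x=2, y=6), (x=1, y=7), (x=0, y=8)
  Distance 3: (x=1, y=4), (x=3, y=6), (x=2, y=7), (x=0, y=9)
  Distance 4: (x=1, y=3), (x=0, y=4), (x=3, y=5), (x=3, y=7), (x=2, y=8), (x=1, y=9), (x=0, y=10)
  Distance 5: (x=1, y=2), (x=0, y=3), (x=2, y=3), (x=3, y=4), (x=3, y=8), (x=1, y=10)
  Distance 6: (x=1, y=1), (x=0, y=2), (x=2, y=2), (x=3, y=3), (x=3, y=9), (x=2, y=10)
  Distance 7: (x=1, y=0), (x=0, y=1), (x=2, y=1), (x=3, y=2), (x=3, y=10)
  Distance 8: (x=0, y=0), (x=2, y=0), (x=3, y=1)
  Distance 9: (x=3, y=0)
Total reachable: 39 (grid has 39 open cells total)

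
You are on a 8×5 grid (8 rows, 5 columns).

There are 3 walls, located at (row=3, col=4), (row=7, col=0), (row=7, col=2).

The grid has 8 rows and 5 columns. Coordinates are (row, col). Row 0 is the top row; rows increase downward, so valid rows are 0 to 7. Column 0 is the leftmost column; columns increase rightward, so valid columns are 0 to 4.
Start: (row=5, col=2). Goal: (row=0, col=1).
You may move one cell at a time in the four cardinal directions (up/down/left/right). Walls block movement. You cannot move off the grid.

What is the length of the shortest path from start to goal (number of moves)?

BFS from (row=5, col=2) until reaching (row=0, col=1):
  Distance 0: (row=5, col=2)
  Distance 1: (row=4, col=2), (row=5, col=1), (row=5, col=3), (row=6, col=2)
  Distance 2: (row=3, col=2), (row=4, col=1), (row=4, col=3), (row=5, col=0), (row=5, col=4), (row=6, col=1), (row=6, col=3)
  Distance 3: (row=2, col=2), (row=3, col=1), (row=3, col=3), (row=4, col=0), (row=4, col=4), (row=6, col=0), (row=6, col=4), (row=7, col=1), (row=7, col=3)
  Distance 4: (row=1, col=2), (row=2, col=1), (row=2, col=3), (row=3, col=0), (row=7, col=4)
  Distance 5: (row=0, col=2), (row=1, col=1), (row=1, col=3), (row=2, col=0), (row=2, col=4)
  Distance 6: (row=0, col=1), (row=0, col=3), (row=1, col=0), (row=1, col=4)  <- goal reached here
One shortest path (6 moves): (row=5, col=2) -> (row=5, col=1) -> (row=4, col=1) -> (row=3, col=1) -> (row=2, col=1) -> (row=1, col=1) -> (row=0, col=1)

Answer: Shortest path length: 6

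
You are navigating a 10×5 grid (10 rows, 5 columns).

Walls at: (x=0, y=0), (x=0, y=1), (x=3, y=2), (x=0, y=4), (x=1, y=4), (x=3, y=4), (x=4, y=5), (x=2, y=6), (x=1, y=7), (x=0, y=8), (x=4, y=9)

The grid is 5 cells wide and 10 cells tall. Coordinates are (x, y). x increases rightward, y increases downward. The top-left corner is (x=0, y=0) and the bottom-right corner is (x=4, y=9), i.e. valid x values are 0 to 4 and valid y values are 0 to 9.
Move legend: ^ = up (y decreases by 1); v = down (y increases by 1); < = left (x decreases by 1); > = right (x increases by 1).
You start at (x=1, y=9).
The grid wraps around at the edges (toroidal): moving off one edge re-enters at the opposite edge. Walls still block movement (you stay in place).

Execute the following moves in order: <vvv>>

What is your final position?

Start: (x=1, y=9)
  < (left): (x=1, y=9) -> (x=0, y=9)
  [×3]v (down): blocked, stay at (x=0, y=9)
  > (right): (x=0, y=9) -> (x=1, y=9)
  > (right): (x=1, y=9) -> (x=2, y=9)
Final: (x=2, y=9)

Answer: Final position: (x=2, y=9)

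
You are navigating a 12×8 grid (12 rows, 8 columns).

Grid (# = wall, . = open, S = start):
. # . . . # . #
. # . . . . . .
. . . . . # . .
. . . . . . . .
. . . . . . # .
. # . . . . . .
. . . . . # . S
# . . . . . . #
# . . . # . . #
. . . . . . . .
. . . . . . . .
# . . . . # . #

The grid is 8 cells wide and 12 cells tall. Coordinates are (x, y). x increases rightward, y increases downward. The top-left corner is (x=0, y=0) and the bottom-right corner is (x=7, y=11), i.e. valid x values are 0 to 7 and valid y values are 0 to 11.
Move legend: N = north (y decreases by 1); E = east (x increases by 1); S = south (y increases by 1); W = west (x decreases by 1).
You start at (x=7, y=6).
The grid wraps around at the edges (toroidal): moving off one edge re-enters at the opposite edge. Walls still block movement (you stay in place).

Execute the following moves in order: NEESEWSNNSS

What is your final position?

Answer: Final position: (x=0, y=6)

Derivation:
Start: (x=7, y=6)
  N (north): (x=7, y=6) -> (x=7, y=5)
  E (east): (x=7, y=5) -> (x=0, y=5)
  E (east): blocked, stay at (x=0, y=5)
  S (south): (x=0, y=5) -> (x=0, y=6)
  E (east): (x=0, y=6) -> (x=1, y=6)
  W (west): (x=1, y=6) -> (x=0, y=6)
  S (south): blocked, stay at (x=0, y=6)
  N (north): (x=0, y=6) -> (x=0, y=5)
  N (north): (x=0, y=5) -> (x=0, y=4)
  S (south): (x=0, y=4) -> (x=0, y=5)
  S (south): (x=0, y=5) -> (x=0, y=6)
Final: (x=0, y=6)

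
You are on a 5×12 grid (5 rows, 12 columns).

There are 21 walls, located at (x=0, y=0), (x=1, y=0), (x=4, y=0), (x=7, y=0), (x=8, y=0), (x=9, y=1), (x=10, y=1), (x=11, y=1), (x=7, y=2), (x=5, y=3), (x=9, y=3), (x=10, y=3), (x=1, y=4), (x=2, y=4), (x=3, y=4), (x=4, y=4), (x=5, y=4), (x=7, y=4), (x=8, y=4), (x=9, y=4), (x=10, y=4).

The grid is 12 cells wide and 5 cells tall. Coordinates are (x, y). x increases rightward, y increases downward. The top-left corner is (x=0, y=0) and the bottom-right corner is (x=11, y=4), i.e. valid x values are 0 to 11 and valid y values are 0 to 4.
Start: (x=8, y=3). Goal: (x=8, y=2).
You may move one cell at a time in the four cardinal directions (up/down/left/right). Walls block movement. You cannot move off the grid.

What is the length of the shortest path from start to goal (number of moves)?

BFS from (x=8, y=3) until reaching (x=8, y=2):
  Distance 0: (x=8, y=3)
  Distance 1: (x=8, y=2), (x=7, y=3)  <- goal reached here
One shortest path (1 moves): (x=8, y=3) -> (x=8, y=2)

Answer: Shortest path length: 1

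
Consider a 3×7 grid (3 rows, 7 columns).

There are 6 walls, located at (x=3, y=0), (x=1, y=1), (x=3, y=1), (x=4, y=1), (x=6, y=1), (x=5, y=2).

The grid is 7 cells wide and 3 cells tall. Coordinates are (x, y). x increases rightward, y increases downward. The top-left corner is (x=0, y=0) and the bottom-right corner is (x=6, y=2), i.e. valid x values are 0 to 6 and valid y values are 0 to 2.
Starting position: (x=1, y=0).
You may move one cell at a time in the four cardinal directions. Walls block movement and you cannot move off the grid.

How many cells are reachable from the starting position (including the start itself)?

BFS flood-fill from (x=1, y=0):
  Distance 0: (x=1, y=0)
  Distance 1: (x=0, y=0), (x=2, y=0)
  Distance 2: (x=0, y=1), (x=2, y=1)
  Distance 3: (x=0, y=2), (x=2, y=2)
  Distance 4: (x=1, y=2), (x=3, y=2)
  Distance 5: (x=4, y=2)
Total reachable: 10 (grid has 15 open cells total)

Answer: Reachable cells: 10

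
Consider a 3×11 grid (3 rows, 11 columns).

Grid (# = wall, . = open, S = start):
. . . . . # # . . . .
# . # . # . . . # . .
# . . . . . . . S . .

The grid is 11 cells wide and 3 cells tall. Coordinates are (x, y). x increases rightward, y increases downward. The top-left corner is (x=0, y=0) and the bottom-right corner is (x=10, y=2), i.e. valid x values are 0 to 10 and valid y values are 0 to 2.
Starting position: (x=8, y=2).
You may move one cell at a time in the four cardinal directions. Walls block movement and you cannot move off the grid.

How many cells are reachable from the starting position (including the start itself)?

BFS flood-fill from (x=8, y=2):
  Distance 0: (x=8, y=2)
  Distance 1: (x=7, y=2), (x=9, y=2)
  Distance 2: (x=7, y=1), (x=9, y=1), (x=6, y=2), (x=10, y=2)
  Distance 3: (x=7, y=0), (x=9, y=0), (x=6, y=1), (x=10, y=1), (x=5, y=2)
  Distance 4: (x=8, y=0), (x=10, y=0), (x=5, y=1), (x=4, y=2)
  Distance 5: (x=3, y=2)
  Distance 6: (x=3, y=1), (x=2, y=2)
  Distance 7: (x=3, y=0), (x=1, y=2)
  Distance 8: (x=2, y=0), (x=4, y=0), (x=1, y=1)
  Distance 9: (x=1, y=0)
  Distance 10: (x=0, y=0)
Total reachable: 26 (grid has 26 open cells total)

Answer: Reachable cells: 26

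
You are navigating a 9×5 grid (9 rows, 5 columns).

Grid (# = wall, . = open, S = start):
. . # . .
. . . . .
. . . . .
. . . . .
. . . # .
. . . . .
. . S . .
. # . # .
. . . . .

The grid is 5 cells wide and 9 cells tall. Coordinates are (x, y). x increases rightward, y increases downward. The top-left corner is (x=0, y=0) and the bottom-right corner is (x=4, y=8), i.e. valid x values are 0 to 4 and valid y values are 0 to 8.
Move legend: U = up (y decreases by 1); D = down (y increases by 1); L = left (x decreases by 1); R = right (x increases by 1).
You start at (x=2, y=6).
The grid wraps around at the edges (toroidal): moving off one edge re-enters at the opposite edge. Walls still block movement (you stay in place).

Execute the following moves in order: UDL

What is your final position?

Start: (x=2, y=6)
  U (up): (x=2, y=6) -> (x=2, y=5)
  D (down): (x=2, y=5) -> (x=2, y=6)
  L (left): (x=2, y=6) -> (x=1, y=6)
Final: (x=1, y=6)

Answer: Final position: (x=1, y=6)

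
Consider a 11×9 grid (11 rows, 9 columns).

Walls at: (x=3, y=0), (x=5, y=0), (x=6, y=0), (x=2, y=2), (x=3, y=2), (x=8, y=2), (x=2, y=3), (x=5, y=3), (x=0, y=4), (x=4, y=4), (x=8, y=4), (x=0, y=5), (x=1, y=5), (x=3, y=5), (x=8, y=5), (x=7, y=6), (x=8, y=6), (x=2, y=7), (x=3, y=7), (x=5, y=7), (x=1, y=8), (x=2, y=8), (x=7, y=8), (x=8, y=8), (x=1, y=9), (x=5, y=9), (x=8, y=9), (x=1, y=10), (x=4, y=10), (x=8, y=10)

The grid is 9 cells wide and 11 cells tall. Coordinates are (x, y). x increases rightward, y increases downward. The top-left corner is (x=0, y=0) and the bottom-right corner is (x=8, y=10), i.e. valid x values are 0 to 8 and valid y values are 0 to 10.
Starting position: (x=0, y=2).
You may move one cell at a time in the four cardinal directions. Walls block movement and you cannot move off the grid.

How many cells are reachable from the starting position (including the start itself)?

BFS flood-fill from (x=0, y=2):
  Distance 0: (x=0, y=2)
  Distance 1: (x=0, y=1), (x=1, y=2), (x=0, y=3)
  Distance 2: (x=0, y=0), (x=1, y=1), (x=1, y=3)
  Distance 3: (x=1, y=0), (x=2, y=1), (x=1, y=4)
  Distance 4: (x=2, y=0), (x=3, y=1), (x=2, y=4)
  Distance 5: (x=4, y=1), (x=3, y=4), (x=2, y=5)
  Distance 6: (x=4, y=0), (x=5, y=1), (x=4, y=2), (x=3, y=3), (x=2, y=6)
  Distance 7: (x=6, y=1), (x=5, y=2), (x=4, y=3), (x=1, y=6), (x=3, y=6)
  Distance 8: (x=7, y=1), (x=6, y=2), (x=0, y=6), (x=4, y=6), (x=1, y=7)
  Distance 9: (x=7, y=0), (x=8, y=1), (x=7, y=2), (x=6, y=3), (x=4, y=5), (x=5, y=6), (x=0, y=7), (x=4, y=7)
  Distance 10: (x=8, y=0), (x=7, y=3), (x=6, y=4), (x=5, y=5), (x=6, y=6), (x=0, y=8), (x=4, y=8)
  Distance 11: (x=8, y=3), (x=5, y=4), (x=7, y=4), (x=6, y=5), (x=6, y=7), (x=3, y=8), (x=5, y=8), (x=0, y=9), (x=4, y=9)
  Distance 12: (x=7, y=5), (x=7, y=7), (x=6, y=8), (x=3, y=9), (x=0, y=10)
  Distance 13: (x=8, y=7), (x=2, y=9), (x=6, y=9), (x=3, y=10)
  Distance 14: (x=7, y=9), (x=2, y=10), (x=6, y=10)
  Distance 15: (x=5, y=10), (x=7, y=10)
Total reachable: 69 (grid has 69 open cells total)

Answer: Reachable cells: 69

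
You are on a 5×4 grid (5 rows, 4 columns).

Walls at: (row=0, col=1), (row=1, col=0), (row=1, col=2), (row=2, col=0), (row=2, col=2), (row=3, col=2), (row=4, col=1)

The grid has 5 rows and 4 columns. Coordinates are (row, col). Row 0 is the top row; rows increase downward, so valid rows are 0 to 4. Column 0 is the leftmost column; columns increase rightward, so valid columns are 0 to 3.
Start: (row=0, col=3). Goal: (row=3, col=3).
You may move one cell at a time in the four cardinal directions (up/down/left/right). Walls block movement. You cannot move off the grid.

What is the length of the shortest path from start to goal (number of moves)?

Answer: Shortest path length: 3

Derivation:
BFS from (row=0, col=3) until reaching (row=3, col=3):
  Distance 0: (row=0, col=3)
  Distance 1: (row=0, col=2), (row=1, col=3)
  Distance 2: (row=2, col=3)
  Distance 3: (row=3, col=3)  <- goal reached here
One shortest path (3 moves): (row=0, col=3) -> (row=1, col=3) -> (row=2, col=3) -> (row=3, col=3)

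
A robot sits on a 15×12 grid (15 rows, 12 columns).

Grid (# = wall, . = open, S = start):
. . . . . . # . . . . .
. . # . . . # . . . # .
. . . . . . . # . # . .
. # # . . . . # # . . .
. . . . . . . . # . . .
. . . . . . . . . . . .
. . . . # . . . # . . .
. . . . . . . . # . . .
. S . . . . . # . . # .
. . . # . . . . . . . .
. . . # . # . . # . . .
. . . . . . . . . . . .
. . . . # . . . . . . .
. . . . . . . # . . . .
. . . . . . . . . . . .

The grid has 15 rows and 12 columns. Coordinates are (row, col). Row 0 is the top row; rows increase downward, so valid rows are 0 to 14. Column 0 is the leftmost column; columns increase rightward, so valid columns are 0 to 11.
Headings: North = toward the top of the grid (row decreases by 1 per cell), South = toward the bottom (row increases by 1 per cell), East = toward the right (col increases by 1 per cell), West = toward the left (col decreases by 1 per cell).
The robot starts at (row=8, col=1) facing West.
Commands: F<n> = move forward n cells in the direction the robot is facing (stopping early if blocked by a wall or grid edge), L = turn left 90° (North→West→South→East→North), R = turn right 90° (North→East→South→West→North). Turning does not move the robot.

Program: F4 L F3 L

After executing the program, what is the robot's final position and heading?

Answer: Final position: (row=11, col=0), facing East

Derivation:
Start: (row=8, col=1), facing West
  F4: move forward 1/4 (blocked), now at (row=8, col=0)
  L: turn left, now facing South
  F3: move forward 3, now at (row=11, col=0)
  L: turn left, now facing East
Final: (row=11, col=0), facing East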